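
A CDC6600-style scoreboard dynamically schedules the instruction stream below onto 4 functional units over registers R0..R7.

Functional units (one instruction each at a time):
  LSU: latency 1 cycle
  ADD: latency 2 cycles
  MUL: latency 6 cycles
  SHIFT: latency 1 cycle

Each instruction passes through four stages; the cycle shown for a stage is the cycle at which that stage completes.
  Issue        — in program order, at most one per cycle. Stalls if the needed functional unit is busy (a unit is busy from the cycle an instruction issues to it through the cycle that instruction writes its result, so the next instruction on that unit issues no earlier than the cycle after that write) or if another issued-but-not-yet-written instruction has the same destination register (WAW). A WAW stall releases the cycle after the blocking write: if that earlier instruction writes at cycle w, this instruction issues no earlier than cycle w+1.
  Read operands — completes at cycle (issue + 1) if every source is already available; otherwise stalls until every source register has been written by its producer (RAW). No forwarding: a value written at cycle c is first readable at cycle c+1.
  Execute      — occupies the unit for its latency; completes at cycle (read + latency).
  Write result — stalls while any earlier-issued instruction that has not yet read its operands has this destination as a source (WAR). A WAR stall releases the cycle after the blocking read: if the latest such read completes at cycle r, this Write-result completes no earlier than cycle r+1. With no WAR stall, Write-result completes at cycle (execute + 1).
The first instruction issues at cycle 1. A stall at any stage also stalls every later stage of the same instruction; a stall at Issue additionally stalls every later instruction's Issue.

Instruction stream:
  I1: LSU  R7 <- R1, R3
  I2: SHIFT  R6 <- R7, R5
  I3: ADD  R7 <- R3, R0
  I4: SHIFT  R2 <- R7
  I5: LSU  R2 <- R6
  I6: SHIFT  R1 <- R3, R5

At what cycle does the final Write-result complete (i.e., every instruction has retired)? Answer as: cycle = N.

c1: I1 dispatched to LSU
c2: I1 operands ready; I2 dispatched to SHIFT
c3: I1 complete
c4: R7←I1
c5: I2 operands ready; I3 dispatched to ADD
c6: I2 complete; I3 operands ready
c7: R6←I2
c8: I3 complete; I4 dispatched to SHIFT
c9: R7←I3
c10: I4 operands ready
c11: I4 complete
c12: R2←I4
c13: I5 dispatched to LSU
c14: I5 operands ready; I6 dispatched to SHIFT
c15: I5 complete; I6 operands ready
c16: R2←I5; I6 complete
c17: R1←I6

cycle = 17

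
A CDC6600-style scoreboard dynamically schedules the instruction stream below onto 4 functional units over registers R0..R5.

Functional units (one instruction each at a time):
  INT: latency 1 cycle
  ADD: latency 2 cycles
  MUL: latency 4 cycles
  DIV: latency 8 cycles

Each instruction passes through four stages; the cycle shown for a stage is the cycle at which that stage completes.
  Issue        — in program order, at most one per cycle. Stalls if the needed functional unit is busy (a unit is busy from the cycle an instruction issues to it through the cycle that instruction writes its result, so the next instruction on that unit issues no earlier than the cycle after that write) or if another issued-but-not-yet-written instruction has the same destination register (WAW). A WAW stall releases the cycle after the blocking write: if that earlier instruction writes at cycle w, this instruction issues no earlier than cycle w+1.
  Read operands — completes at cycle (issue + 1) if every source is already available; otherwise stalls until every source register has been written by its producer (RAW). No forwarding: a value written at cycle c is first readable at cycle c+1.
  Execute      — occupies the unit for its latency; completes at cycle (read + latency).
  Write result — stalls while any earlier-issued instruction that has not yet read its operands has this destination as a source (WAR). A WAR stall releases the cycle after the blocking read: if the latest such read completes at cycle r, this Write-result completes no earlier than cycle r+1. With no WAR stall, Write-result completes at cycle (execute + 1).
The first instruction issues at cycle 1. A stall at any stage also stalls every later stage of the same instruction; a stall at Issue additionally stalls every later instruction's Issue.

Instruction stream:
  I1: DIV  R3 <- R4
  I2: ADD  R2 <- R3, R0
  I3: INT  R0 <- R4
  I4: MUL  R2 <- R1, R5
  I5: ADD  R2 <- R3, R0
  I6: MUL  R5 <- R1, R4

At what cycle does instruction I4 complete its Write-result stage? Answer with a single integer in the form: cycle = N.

1) issue 1, read 2, done 10, write 11
2) issue 2, read 12, done 14, write 15  <RAW R3: wait I1 write@11>
3) issue 3, read 4, done 5, write 13  <WAR R0: wait I2 read@12>
4) issue 16, read 17, done 21, write 22  <WAW R2: wait I2 write@15>
5) issue 23, read 24, done 26, write 27  <WAW R2: wait I4 write@22>
6) issue 24, read 25, done 29, write 30

cycle = 22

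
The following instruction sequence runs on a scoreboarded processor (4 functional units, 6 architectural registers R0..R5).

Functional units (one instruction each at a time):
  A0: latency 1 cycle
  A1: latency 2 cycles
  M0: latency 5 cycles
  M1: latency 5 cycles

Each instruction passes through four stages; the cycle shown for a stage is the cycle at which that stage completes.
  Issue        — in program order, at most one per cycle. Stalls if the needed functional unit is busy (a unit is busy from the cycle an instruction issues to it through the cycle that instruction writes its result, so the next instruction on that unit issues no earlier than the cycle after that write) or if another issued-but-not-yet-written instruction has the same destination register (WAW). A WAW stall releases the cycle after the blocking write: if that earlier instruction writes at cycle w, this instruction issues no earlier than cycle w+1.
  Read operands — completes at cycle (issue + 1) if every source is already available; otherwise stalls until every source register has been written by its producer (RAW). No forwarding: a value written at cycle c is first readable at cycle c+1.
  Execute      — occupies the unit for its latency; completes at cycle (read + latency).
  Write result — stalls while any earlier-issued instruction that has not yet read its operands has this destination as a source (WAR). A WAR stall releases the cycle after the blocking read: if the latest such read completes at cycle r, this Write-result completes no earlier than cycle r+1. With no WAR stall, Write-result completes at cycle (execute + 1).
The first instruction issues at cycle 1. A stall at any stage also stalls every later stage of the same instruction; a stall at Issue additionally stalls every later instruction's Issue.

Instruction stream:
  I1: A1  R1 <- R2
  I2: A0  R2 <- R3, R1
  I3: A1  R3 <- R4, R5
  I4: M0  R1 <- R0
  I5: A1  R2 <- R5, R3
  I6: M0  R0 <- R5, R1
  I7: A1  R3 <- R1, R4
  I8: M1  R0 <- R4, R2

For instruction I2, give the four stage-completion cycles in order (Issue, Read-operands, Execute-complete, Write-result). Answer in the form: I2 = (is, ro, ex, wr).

I2 = (2, 6, 7, 8)

I1 -> (1, 2, 4, 5)
I2 -> (2, 6, 7, 8)  // RAW R1: wait I1 write@5
I3 -> (6, 7, 9, 10)  // struct: A1 busy until I1 writes@5
I4 -> (7, 8, 13, 14)
I5 -> (11, 12, 14, 15)  // struct: A1 busy until I3 writes@10
I6 -> (15, 16, 21, 22)  // struct: M0 busy until I4 writes@14
I7 -> (16, 17, 19, 20)
I8 -> (23, 24, 29, 30)  // WAW R0: wait I6 write@22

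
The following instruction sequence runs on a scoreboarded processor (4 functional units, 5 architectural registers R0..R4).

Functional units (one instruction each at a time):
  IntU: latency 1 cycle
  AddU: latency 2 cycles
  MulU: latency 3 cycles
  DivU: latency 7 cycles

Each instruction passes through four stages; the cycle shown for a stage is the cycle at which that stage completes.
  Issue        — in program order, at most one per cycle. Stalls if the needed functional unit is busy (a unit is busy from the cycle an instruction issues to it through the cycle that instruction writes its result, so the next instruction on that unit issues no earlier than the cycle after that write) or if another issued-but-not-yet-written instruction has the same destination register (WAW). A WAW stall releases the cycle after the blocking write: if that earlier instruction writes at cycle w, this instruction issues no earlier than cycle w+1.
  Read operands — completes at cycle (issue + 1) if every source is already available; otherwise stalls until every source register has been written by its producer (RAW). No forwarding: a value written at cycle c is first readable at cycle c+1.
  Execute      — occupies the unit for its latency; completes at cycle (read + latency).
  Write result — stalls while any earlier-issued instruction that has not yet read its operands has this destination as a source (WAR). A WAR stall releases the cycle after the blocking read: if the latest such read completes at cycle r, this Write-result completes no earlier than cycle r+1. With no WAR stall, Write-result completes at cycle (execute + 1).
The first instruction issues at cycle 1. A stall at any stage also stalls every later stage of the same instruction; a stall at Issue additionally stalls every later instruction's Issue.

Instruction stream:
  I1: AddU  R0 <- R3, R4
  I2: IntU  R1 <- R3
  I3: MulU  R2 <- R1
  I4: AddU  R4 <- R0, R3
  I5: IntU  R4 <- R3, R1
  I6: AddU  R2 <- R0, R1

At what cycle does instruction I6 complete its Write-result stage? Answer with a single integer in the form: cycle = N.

c1: I1→AddU
c2: I1 RO | I2→IntU
c3: I2 RO | I3→MulU
c4: I1 EX | I2 EX
c5: I1 WR R0 | I2 WR R1
c6: I3 RO | I4→AddU
c7: I4 RO
c9: I3 EX | I4 EX
c10: I3 WR R2 | I4 WR R4
c11: I5→IntU
c12: I5 RO | I6→AddU
c13: I5 EX | I6 RO
c14: I5 WR R4
c15: I6 EX
c16: I6 WR R2

cycle = 16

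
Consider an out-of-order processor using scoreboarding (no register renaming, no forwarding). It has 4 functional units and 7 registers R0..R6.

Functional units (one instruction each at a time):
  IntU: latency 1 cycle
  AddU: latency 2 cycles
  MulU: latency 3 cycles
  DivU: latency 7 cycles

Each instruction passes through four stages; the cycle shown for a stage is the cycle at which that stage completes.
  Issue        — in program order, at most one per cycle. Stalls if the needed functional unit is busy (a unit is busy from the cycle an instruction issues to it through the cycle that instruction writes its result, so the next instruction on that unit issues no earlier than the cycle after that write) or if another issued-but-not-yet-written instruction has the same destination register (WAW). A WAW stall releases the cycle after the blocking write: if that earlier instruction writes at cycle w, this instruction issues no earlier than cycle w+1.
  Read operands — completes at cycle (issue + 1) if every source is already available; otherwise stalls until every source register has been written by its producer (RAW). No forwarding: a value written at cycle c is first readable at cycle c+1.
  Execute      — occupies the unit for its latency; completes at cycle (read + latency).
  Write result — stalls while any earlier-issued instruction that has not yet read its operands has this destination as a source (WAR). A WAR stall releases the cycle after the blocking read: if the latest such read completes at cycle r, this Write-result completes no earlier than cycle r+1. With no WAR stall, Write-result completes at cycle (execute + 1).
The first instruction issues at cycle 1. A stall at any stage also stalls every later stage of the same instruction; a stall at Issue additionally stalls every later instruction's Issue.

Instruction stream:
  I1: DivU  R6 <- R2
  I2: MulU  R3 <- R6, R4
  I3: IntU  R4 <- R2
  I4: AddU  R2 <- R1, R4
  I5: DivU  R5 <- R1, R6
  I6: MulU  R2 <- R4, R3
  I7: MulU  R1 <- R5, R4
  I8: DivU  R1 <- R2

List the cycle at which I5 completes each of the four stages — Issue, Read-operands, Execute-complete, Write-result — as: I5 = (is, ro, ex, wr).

  I1 | 1 | 2 | 9 | 10
  I2 | 2 | 11 | 14 | 15   RAW R6: wait I1 write@10
  I3 | 3 | 4 | 5 | 12   WAR R4: wait I2 read@11
  I4 | 4 | 13 | 15 | 16   RAW R4: wait I3 write@12
  I5 | 11 | 12 | 19 | 20   struct: DivU busy until I1 writes@10
  I6 | 17 | 18 | 21 | 22   WAW R2: wait I4 write@16
  I7 | 23 | 24 | 27 | 28   struct: MulU busy until I6 writes@22
  I8 | 29 | 30 | 37 | 38   WAW R1: wait I7 write@28

I5 = (11, 12, 19, 20)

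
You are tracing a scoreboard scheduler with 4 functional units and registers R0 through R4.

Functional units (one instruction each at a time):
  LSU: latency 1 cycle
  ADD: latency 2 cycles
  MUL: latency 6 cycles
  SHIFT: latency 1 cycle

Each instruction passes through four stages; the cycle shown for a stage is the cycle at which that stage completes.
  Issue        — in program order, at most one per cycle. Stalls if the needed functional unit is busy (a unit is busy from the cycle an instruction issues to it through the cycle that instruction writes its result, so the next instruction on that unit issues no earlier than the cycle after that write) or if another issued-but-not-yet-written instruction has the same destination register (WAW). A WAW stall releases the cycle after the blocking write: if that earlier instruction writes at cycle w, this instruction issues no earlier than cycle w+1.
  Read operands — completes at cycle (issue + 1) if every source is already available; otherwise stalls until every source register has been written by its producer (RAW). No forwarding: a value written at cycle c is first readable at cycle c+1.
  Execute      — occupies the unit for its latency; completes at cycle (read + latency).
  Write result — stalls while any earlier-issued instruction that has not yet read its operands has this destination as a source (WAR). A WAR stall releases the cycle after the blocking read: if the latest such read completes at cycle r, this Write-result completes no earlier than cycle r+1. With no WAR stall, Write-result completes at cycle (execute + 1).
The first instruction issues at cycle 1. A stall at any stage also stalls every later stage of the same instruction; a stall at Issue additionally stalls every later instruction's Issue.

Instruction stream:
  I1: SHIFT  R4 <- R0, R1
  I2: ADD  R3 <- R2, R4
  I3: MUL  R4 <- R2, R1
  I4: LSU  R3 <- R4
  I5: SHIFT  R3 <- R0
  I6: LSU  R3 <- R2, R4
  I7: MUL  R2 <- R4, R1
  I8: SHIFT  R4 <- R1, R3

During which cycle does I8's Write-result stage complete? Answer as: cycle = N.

I1 -> (1, 2, 3, 4)
I2 -> (2, 5, 7, 8)  // RAW R4: wait I1 write@4
I3 -> (5, 6, 12, 13)  // WAW R4: wait I1 write@4
I4 -> (9, 14, 15, 16)  // WAW R3: wait I2 write@8, RAW R4: wait I3 write@13
I5 -> (17, 18, 19, 20)  // WAW R3: wait I4 write@16
I6 -> (21, 22, 23, 24)  // WAW R3: wait I5 write@20
I7 -> (22, 23, 29, 30)
I8 -> (23, 25, 26, 27)  // RAW R3: wait I6 write@24

cycle = 27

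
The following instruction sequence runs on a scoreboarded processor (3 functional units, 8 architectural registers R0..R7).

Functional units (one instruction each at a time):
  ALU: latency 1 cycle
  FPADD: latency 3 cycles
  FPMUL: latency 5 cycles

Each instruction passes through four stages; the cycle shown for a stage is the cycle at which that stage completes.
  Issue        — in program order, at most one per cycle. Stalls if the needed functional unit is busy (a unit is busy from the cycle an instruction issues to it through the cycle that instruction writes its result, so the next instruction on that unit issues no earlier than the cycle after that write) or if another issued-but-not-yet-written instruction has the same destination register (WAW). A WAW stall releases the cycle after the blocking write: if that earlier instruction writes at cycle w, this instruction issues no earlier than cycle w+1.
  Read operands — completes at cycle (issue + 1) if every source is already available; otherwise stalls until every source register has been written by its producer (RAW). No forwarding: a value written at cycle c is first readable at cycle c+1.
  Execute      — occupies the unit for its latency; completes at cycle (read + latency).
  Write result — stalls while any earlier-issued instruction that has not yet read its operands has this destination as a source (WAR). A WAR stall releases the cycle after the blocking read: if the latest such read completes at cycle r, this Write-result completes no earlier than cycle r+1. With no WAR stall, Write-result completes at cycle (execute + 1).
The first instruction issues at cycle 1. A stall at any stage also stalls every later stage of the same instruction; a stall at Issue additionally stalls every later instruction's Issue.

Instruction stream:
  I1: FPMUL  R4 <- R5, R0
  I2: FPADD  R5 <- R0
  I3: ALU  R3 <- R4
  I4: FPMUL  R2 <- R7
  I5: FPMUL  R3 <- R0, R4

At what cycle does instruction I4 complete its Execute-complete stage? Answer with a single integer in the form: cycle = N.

I1 -> (1, 2, 7, 8)
I2 -> (2, 3, 6, 7)
I3 -> (3, 9, 10, 11)  // RAW R4: wait I1 write@8
I4 -> (9, 10, 15, 16)  // struct: FPMUL busy until I1 writes@8
I5 -> (17, 18, 23, 24)  // struct: FPMUL busy until I4 writes@16

cycle = 15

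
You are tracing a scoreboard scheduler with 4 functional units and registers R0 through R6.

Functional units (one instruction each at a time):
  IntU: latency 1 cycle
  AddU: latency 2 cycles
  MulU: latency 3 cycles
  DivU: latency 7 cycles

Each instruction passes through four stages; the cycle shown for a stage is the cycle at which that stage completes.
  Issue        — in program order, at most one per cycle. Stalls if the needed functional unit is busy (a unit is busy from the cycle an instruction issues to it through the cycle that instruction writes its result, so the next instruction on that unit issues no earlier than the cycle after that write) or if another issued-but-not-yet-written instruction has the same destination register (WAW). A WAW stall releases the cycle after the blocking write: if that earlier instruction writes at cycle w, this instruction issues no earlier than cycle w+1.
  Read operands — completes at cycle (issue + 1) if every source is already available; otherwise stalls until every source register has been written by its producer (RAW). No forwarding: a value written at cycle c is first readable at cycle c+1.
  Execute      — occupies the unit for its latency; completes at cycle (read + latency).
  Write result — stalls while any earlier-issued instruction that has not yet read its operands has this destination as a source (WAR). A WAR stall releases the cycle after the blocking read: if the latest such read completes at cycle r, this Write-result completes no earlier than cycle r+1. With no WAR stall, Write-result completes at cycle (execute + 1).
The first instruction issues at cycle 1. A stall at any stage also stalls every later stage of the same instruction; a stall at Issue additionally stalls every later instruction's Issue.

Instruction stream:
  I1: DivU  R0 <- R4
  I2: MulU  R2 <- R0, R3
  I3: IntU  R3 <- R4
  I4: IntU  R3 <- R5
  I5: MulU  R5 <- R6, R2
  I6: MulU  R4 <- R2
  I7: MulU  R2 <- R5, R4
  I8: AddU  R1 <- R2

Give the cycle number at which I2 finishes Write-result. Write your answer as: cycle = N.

cycle = 15

c1: I1 issues→DivU
c2: I1 reads · I2 issues→MulU
c3: I3 issues→IntU
c4: I3 reads
c5: I3 exec-done
c9: I1 exec-done
c10: I1 writes R0
c11: I2 reads
c12: I3 writes R3
c13: I4 issues→IntU
c14: I2 exec-done · I4 reads
c15: I2 writes R2 · I4 exec-done
c16: I4 writes R3 · I5 issues→MulU
c17: I5 reads
c20: I5 exec-done
c21: I5 writes R5
c22: I6 issues→MulU
c23: I6 reads
c26: I6 exec-done
c27: I6 writes R4
c28: I7 issues→MulU
c29: I7 reads · I8 issues→AddU
c32: I7 exec-done
c33: I7 writes R2
c34: I8 reads
c36: I8 exec-done
c37: I8 writes R1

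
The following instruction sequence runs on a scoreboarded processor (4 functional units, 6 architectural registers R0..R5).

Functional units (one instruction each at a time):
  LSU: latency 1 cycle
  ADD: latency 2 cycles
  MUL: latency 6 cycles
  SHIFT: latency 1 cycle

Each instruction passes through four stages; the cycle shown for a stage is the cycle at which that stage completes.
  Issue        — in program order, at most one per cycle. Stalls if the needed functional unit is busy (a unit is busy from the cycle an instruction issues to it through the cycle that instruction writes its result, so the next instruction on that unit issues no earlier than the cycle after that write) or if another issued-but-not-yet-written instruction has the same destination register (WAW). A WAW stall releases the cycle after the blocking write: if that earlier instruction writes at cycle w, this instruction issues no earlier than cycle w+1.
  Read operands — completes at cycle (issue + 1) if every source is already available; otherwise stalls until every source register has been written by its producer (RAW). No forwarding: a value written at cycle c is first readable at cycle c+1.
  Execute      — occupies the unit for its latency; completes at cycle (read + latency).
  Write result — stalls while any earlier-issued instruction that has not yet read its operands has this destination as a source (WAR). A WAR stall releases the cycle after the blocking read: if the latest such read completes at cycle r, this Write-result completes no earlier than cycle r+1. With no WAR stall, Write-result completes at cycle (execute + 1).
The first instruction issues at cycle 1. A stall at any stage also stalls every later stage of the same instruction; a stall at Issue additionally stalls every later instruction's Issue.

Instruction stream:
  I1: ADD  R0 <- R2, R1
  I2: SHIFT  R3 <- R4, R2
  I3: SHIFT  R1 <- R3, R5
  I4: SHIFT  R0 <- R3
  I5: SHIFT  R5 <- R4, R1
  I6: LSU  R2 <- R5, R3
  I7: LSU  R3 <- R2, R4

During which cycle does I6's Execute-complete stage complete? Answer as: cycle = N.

cycle = 19

t=1  I1→ADD
t=2  I1 RO · I2→SHIFT
t=3  I2 RO
t=4  I1 EX · I2 EX
t=5  I1 WR R0 · I2 WR R3
t=6  I3→SHIFT
t=7  I3 RO
t=8  I3 EX
t=9  I3 WR R1
t=10  I4→SHIFT
t=11  I4 RO
t=12  I4 EX
t=13  I4 WR R0
t=14  I5→SHIFT
t=15  I5 RO · I6→LSU
t=16  I5 EX
t=17  I5 WR R5
t=18  I6 RO
t=19  I6 EX
t=20  I6 WR R2
t=21  I7→LSU
t=22  I7 RO
t=23  I7 EX
t=24  I7 WR R3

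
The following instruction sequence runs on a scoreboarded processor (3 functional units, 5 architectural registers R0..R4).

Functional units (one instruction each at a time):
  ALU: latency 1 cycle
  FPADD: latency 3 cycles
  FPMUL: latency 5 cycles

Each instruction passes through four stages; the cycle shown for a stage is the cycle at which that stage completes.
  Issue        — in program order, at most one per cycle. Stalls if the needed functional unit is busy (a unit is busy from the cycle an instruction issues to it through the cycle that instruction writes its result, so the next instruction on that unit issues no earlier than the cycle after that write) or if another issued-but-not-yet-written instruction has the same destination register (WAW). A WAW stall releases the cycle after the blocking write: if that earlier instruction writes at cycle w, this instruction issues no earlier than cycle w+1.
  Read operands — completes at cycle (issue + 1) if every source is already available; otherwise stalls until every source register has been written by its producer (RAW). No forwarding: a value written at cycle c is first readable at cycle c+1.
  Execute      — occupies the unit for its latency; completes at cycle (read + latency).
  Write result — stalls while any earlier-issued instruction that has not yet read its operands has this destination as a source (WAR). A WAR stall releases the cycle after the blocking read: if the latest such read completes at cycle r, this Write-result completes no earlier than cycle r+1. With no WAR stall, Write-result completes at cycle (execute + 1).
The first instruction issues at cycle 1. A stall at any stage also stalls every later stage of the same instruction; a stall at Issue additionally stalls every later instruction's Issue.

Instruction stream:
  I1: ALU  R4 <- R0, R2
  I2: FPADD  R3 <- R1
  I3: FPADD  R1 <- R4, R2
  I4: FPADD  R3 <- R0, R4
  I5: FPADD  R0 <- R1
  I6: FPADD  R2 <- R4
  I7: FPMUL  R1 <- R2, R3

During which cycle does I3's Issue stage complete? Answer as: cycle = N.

cycle = 8

c1: I1→ALU
c2: I1 RO; I2→FPADD
c3: I1 EX; I2 RO
c4: I1 WR R4
c6: I2 EX
c7: I2 WR R3
c8: I3→FPADD
c9: I3 RO
c12: I3 EX
c13: I3 WR R1
c14: I4→FPADD
c15: I4 RO
c18: I4 EX
c19: I4 WR R3
c20: I5→FPADD
c21: I5 RO
c24: I5 EX
c25: I5 WR R0
c26: I6→FPADD
c27: I6 RO; I7→FPMUL
c30: I6 EX
c31: I6 WR R2
c32: I7 RO
c37: I7 EX
c38: I7 WR R1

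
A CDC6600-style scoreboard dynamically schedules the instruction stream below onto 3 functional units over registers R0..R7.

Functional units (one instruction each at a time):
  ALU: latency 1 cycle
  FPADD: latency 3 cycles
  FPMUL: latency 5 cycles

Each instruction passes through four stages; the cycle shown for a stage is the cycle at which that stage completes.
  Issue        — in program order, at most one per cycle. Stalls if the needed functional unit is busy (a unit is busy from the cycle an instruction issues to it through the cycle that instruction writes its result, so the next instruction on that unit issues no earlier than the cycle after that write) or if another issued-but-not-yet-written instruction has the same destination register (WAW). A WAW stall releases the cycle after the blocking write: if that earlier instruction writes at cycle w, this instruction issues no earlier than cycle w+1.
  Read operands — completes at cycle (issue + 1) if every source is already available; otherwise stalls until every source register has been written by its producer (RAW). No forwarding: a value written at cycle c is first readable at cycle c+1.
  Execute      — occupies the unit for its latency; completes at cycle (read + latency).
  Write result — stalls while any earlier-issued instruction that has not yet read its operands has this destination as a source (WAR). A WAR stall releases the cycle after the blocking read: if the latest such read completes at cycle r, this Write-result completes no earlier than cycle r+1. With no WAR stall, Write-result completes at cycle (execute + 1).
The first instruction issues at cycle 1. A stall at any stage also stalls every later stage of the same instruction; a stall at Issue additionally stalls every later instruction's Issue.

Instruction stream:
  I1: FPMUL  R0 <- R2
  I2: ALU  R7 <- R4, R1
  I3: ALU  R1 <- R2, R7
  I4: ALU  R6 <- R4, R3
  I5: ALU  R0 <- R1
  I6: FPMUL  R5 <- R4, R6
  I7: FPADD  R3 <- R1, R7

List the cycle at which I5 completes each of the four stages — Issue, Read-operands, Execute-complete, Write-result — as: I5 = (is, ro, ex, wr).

c1: I1→FPMUL
c2: I1 RO · I2→ALU
c3: I2 RO
c4: I2 EX
c5: I2 WR R7
c6: I3→ALU
c7: I1 EX · I3 RO
c8: I1 WR R0 · I3 EX
c9: I3 WR R1
c10: I4→ALU
c11: I4 RO
c12: I4 EX
c13: I4 WR R6
c14: I5→ALU
c15: I5 RO · I6→FPMUL
c16: I5 EX · I6 RO · I7→FPADD
c17: I5 WR R0 · I7 RO
c20: I7 EX
c21: I6 EX · I7 WR R3
c22: I6 WR R5

I5 = (14, 15, 16, 17)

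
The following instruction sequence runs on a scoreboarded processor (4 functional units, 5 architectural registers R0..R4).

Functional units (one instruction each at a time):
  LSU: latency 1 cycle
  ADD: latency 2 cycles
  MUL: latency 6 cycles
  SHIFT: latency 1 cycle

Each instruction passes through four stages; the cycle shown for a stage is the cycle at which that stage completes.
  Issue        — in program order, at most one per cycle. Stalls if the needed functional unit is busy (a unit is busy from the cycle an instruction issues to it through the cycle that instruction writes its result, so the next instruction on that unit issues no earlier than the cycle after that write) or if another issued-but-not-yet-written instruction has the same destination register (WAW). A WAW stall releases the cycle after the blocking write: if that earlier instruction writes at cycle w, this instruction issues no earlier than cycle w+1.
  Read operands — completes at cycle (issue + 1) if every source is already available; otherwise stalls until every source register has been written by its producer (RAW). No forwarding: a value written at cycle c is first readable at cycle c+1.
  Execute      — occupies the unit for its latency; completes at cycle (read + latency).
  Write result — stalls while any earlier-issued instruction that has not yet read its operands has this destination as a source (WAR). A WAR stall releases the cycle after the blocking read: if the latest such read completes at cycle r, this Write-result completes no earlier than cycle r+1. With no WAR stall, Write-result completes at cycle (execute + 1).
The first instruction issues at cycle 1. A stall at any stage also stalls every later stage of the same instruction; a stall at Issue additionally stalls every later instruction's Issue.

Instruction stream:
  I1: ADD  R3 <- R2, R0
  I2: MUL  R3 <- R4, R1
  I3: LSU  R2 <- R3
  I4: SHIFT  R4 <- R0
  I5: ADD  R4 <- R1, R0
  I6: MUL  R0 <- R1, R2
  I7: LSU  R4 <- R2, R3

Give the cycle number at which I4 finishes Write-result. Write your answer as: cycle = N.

cycle = 11

I1: IS=1 RO=2 EX=4 WR=5
I2: IS=6 RO=7 EX=13 WR=14  [WAW R3: wait I1 write@5]
I3: IS=7 RO=15 EX=16 WR=17  [RAW R3: wait I2 write@14]
I4: IS=8 RO=9 EX=10 WR=11
I5: IS=12 RO=13 EX=15 WR=16  [WAW R4: wait I4 write@11]
I6: IS=15 RO=18 EX=24 WR=25  [struct: MUL busy until I2 writes@14; RAW R2: wait I3 write@17]
I7: IS=18 RO=19 EX=20 WR=21  [struct: LSU busy until I3 writes@17]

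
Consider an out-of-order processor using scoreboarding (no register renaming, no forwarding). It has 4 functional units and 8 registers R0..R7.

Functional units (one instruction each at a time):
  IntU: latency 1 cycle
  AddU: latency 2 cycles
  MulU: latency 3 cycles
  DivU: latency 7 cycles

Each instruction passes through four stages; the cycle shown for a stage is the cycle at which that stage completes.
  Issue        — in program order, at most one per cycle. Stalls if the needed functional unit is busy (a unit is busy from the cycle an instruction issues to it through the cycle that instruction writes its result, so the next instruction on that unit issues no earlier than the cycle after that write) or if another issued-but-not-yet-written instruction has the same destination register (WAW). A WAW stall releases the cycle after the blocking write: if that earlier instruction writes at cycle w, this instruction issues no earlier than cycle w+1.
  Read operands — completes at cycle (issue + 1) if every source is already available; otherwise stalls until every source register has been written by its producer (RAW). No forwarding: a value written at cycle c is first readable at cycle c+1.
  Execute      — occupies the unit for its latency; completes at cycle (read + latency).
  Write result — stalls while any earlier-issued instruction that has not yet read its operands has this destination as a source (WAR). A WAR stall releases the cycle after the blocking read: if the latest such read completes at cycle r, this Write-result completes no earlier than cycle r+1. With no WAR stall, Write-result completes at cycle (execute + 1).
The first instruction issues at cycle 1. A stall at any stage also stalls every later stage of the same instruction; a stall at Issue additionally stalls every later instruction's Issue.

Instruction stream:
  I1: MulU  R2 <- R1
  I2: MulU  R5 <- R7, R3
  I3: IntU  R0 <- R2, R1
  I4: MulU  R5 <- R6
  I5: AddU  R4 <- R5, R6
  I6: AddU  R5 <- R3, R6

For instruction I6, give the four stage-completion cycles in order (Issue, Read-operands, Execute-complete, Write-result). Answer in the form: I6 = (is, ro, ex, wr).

I6 = (23, 24, 26, 27)

I1  is:1  ro:2  ex:5  wr:6
I2  is:7  ro:8  ex:11  wr:12  — struct: MulU busy until I1 writes@6
I3  is:8  ro:9  ex:10  wr:11
I4  is:13  ro:14  ex:17  wr:18  — struct: MulU busy until I2 writes@12
I5  is:14  ro:19  ex:21  wr:22  — RAW R5: wait I4 write@18
I6  is:23  ro:24  ex:26  wr:27  — struct: AddU busy until I5 writes@22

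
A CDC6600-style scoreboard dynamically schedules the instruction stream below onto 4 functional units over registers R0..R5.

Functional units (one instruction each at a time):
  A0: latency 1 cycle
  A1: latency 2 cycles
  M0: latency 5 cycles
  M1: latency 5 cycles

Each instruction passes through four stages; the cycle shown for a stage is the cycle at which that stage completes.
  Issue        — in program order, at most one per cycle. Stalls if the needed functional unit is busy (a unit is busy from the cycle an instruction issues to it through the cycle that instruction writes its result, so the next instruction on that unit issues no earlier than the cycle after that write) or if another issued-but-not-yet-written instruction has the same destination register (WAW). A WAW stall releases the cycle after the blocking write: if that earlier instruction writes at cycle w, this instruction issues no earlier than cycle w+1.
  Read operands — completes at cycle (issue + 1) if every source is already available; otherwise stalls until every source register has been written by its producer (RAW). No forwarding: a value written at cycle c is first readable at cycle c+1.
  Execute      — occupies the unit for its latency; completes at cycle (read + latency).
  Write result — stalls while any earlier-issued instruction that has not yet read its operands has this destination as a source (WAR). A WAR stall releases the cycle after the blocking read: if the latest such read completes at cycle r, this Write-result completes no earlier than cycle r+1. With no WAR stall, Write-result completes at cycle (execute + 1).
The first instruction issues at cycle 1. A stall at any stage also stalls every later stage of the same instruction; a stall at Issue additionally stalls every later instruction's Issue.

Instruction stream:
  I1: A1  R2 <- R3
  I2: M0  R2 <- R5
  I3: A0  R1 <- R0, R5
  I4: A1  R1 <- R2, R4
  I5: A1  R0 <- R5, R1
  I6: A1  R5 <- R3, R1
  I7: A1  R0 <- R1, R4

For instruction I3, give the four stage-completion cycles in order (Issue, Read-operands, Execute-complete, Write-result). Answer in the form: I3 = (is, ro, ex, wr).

  I1 | 1 | 2 | 4 | 5
  I2 | 6 | 7 | 12 | 13   WAW R2: wait I1 write@5
  I3 | 7 | 8 | 9 | 10
  I4 | 11 | 14 | 16 | 17   WAW R1: wait I3 write@10 · RAW R2: wait I2 write@13
  I5 | 18 | 19 | 21 | 22   struct: A1 busy until I4 writes@17
  I6 | 23 | 24 | 26 | 27   struct: A1 busy until I5 writes@22
  I7 | 28 | 29 | 31 | 32   struct: A1 busy until I6 writes@27

I3 = (7, 8, 9, 10)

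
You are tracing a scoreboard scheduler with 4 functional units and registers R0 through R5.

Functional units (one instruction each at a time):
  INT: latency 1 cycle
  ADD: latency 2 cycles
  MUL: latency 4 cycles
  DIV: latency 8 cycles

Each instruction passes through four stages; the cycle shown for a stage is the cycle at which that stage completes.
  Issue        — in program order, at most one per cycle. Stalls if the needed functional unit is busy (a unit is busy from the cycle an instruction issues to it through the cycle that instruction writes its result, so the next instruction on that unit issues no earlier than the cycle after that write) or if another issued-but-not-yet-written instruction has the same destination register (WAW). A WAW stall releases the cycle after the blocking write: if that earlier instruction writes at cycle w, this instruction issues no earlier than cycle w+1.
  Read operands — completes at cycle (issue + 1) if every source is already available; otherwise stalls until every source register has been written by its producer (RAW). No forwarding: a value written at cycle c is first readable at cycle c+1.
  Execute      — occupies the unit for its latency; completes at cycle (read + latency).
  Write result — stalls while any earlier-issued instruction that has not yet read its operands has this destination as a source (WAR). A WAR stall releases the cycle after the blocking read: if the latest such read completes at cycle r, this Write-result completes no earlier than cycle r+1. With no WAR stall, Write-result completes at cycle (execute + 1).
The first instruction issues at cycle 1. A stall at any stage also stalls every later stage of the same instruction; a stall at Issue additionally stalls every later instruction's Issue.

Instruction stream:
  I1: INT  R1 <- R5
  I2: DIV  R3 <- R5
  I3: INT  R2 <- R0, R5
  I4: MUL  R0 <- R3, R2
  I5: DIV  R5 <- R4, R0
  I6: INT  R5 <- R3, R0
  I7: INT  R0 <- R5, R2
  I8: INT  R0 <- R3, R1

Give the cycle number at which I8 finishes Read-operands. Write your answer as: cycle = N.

cycle = 38

cycle 1: issue I1 (INT)
cycle 2: I1 read-ops; issue I2 (DIV)
cycle 3: I1 finished on INT; I2 read-ops
cycle 4: I1→R1
cycle 5: issue I3 (INT)
cycle 6: I3 read-ops; issue I4 (MUL)
cycle 7: I3 finished on INT
cycle 8: I3→R2
cycle 11: I2 finished on DIV
cycle 12: I2→R3
cycle 13: I4 read-ops; issue I5 (DIV)
cycle 17: I4 finished on MUL
cycle 18: I4→R0
cycle 19: I5 read-ops
cycle 27: I5 finished on DIV
cycle 28: I5→R5
cycle 29: issue I6 (INT)
cycle 30: I6 read-ops
cycle 31: I6 finished on INT
cycle 32: I6→R5
cycle 33: issue I7 (INT)
cycle 34: I7 read-ops
cycle 35: I7 finished on INT
cycle 36: I7→R0
cycle 37: issue I8 (INT)
cycle 38: I8 read-ops
cycle 39: I8 finished on INT
cycle 40: I8→R0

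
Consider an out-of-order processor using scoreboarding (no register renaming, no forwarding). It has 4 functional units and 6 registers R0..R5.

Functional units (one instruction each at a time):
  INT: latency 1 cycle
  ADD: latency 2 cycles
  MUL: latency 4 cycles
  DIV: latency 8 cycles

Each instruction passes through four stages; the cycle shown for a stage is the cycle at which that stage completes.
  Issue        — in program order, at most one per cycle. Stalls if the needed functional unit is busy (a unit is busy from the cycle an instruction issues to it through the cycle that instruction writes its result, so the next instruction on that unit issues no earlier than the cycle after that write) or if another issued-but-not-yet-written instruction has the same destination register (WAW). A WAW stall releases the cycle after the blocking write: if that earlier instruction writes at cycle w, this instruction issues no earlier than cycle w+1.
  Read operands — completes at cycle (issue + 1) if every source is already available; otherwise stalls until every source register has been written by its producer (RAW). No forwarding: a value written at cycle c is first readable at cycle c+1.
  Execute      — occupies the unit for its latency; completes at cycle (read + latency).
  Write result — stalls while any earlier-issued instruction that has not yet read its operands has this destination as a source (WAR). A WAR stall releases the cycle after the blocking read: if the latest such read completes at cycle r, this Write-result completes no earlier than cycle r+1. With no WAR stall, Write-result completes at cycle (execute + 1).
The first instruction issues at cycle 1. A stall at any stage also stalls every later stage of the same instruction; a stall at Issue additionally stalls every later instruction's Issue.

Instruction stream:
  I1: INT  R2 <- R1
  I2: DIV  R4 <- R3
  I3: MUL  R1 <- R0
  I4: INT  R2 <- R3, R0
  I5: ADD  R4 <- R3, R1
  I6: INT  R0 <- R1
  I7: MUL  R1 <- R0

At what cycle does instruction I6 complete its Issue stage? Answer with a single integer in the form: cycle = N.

[I1] 1/2/3/4
[I2] 2/3/11/12
[I3] 3/4/8/9
[I4] 5/6/7/8  (struct: INT busy until I1 writes@4)
[I5] 13/14/16/17  (WAW R4: wait I2 write@12)
[I6] 14/15/16/17
[I7] 15/18/22/23  (RAW R0: wait I6 write@17)

cycle = 14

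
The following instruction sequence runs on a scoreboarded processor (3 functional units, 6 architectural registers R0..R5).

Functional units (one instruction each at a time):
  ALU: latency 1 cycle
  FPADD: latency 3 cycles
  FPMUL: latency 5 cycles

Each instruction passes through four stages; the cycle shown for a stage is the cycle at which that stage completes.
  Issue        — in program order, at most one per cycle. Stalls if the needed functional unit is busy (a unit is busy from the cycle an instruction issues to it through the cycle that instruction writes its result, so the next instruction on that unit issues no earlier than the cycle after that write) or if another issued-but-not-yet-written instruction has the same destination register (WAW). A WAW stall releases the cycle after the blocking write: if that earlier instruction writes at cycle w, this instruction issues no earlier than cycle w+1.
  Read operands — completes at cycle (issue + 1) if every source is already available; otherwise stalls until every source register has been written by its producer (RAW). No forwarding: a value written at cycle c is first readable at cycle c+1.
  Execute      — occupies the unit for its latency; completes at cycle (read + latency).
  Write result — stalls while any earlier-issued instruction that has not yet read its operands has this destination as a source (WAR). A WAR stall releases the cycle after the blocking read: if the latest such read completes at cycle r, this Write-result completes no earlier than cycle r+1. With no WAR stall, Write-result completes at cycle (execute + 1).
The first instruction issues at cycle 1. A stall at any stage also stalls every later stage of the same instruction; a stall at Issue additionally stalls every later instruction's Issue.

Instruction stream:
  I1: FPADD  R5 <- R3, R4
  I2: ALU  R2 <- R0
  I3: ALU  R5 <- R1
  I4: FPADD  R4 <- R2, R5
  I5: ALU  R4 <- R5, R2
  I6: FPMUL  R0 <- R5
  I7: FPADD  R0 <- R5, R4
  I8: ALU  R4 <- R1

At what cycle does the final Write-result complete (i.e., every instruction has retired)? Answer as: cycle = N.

cycle = 30

  I1 | 1 | 2 | 5 | 6
  I2 | 2 | 3 | 4 | 5
  I3 | 7 | 8 | 9 | 10   WAW R5: wait I1 write@6
  I4 | 8 | 11 | 14 | 15   RAW R5: wait I3 write@10
  I5 | 16 | 17 | 18 | 19   WAW R4: wait I4 write@15
  I6 | 17 | 18 | 23 | 24
  I7 | 25 | 26 | 29 | 30   WAW R0: wait I6 write@24
  I8 | 26 | 27 | 28 | 29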